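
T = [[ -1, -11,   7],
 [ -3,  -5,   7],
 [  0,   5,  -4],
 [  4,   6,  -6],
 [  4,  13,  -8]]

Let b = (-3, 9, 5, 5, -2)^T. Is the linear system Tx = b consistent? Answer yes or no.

Row reduce the augmented matrix [T | b].
R2 ← R2 − (3)·R1: [0, 28, -14, 18]
R4 ← R4 + (4)·R1: [0, -38, 22, -7]
R5 ← R5 + (4)·R1: [0, -31, 20, -14]
R3 ← R3 − (5/28)·R2: [0, 0, -3/2, 25/14]
R4 ← R4 + (19/14)·R2: [0, 0, 3, 122/7]
R5 ← R5 + (31/28)·R2: [0, 0, 9/2, 83/14]
R4 ← R4 + (2)·R3: [0, 0, 0, 21]
R5 ← R5 + (3)·R3: [0, 0, 0, 79/7]
R5 ← R5 − (79/147)·R4: [0, 0, 0, 0]
The echelon form has 4 nonzero rows; the last pivot sits in the augmented column, so rank(T) = 3 but rank([T|b]) = 4.
Since the ranks differ, the system is inconsistent.

no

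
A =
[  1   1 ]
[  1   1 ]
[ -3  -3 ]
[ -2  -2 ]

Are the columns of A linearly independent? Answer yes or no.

no

Row reduce A to echelon form.
R2 ← R2 − R1: [0, 0]
R3 ← R3 + (3)·R1: [0, 0]
R4 ← R4 + (2)·R1: [0, 0]
1 pivot among 2 columns.
Only 1 < 2 pivot columns, so the columns are linearly dependent.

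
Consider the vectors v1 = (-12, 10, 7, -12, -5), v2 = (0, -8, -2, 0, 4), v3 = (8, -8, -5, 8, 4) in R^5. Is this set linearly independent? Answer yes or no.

no

Form the matrix with these vectors as rows and row reduce.
R3 ← R3 + (2/3)·R1: [0, -4/3, -1/3, 0, 2/3]
R3 ← R3 − (1/6)·R2: [0, 0, 0, 0, 0]
2 nonzero rows, so the 3 vectors span a space of dimension 2.
Since 2 < 3, the vectors are linearly dependent.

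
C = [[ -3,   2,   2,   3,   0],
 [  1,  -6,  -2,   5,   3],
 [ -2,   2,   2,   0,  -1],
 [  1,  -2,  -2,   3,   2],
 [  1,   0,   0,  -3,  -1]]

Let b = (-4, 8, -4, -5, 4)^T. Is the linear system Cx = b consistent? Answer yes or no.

no

Row reduce the augmented matrix [C | b].
R2 ← R2 + (1/3)·R1: [0, -16/3, -4/3, 6, 3, 20/3]
R3 ← R3 − (2/3)·R1: [0, 2/3, 2/3, -2, -1, -4/3]
R4 ← R4 + (1/3)·R1: [0, -4/3, -4/3, 4, 2, -19/3]
R5 ← R5 + (1/3)·R1: [0, 2/3, 2/3, -2, -1, 8/3]
R3 ← R3 + (1/8)·R2: [0, 0, 1/2, -5/4, -5/8, -1/2]
R4 ← R4 − (1/4)·R2: [0, 0, -1, 5/2, 5/4, -8]
R5 ← R5 + (1/8)·R2: [0, 0, 1/2, -5/4, -5/8, 7/2]
R4 ← R4 + (2)·R3: [0, 0, 0, 0, 0, -9]
R5 ← R5 − R3: [0, 0, 0, 0, 0, 4]
R5 ← R5 + (4/9)·R4: [0, 0, 0, 0, 0, 0]
The echelon form has 4 nonzero rows; the last pivot sits in the augmented column, so rank(C) = 3 but rank([C|b]) = 4.
Since the ranks differ, the system is inconsistent.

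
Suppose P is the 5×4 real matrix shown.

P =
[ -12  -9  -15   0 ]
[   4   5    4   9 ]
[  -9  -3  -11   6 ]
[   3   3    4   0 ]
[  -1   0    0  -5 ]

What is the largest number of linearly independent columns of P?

4

Row reduce to echelon form.
R2 ← R2 + (1/3)·R1: [0, 2, -1, 9]
R3 ← R3 − (3/4)·R1: [0, 15/4, 1/4, 6]
R4 ← R4 + (1/4)·R1: [0, 3/4, 1/4, 0]
R5 ← R5 − (1/12)·R1: [0, 3/4, 5/4, -5]
R3 ← R3 − (15/8)·R2: [0, 0, 17/8, -87/8]
R4 ← R4 − (3/8)·R2: [0, 0, 5/8, -27/8]
R5 ← R5 − (3/8)·R2: [0, 0, 13/8, -67/8]
R4 ← R4 − (5/17)·R3: [0, 0, 0, -3/17]
R5 ← R5 − (13/17)·R3: [0, 0, 0, -1/17]
R5 ← R5 − (1/3)·R4: [0, 0, 0, 0]
Echelon form has 4 nonzero rows, so rank(P) = 4.
The rank gives the maximum number of linearly independent columns: 4.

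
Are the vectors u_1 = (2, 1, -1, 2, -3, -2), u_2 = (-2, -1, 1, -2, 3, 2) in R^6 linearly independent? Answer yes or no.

Form the matrix with these vectors as rows and row reduce.
R2 ← R2 + R1: [0, 0, 0, 0, 0, 0]
1 nonzero row, so the 2 vectors span a space of dimension 1.
Since 1 < 2, the vectors are linearly dependent.

no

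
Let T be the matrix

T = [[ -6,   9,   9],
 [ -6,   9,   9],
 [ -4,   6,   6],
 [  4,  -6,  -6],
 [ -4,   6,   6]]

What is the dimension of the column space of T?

1

Row reduce to echelon form.
R2 ← R2 − R1: [0, 0, 0]
R3 ← R3 − (2/3)·R1: [0, 0, 0]
R4 ← R4 + (2/3)·R1: [0, 0, 0]
R5 ← R5 − (2/3)·R1: [0, 0, 0]
Echelon form has 1 nonzero row, so rank(T) = 1.
The column space has dimension equal to the rank: 1.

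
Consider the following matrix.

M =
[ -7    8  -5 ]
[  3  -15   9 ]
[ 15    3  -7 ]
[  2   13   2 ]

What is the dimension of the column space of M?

Row reduce to echelon form.
R2 ← R2 + (3/7)·R1: [0, -81/7, 48/7]
R3 ← R3 + (15/7)·R1: [0, 141/7, -124/7]
R4 ← R4 + (2/7)·R1: [0, 107/7, 4/7]
R3 ← R3 + (47/27)·R2: [0, 0, -52/9]
R4 ← R4 + (107/81)·R2: [0, 0, 260/27]
R4 ← R4 + (5/3)·R3: [0, 0, 0]
Echelon form has 3 nonzero rows, so rank(M) = 3.
The column space has dimension equal to the rank: 3.

3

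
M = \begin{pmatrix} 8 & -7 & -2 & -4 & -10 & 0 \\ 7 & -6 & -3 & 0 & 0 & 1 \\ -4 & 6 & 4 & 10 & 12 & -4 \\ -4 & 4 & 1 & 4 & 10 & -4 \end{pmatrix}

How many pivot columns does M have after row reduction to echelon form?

4

Row reduce to echelon form.
R2 ← R2 − (7/8)·R1: [0, 1/8, -5/4, 7/2, 35/4, 1]
R3 ← R3 + (1/2)·R1: [0, 5/2, 3, 8, 7, -4]
R4 ← R4 + (1/2)·R1: [0, 1/2, 0, 2, 5, -4]
R3 ← R3 − (20)·R2: [0, 0, 28, -62, -168, -24]
R4 ← R4 − (4)·R2: [0, 0, 5, -12, -30, -8]
R4 ← R4 − (5/28)·R3: [0, 0, 0, -13/14, 0, -26/7]
Echelon form has 4 nonzero rows, so rank(M) = 4.
Each nonzero row contributes one pivot column: 4 pivot columns.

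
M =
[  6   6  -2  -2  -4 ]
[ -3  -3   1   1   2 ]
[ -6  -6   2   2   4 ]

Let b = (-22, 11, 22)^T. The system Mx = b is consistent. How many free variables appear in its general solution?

Row reduce the augmented matrix [M | b].
R2 ← R2 + (1/2)·R1: [0, 0, 0, 0, 0, 0]
R3 ← R3 + R1: [0, 0, 0, 0, 0, 0]
The echelon form has 1 nonzero rows, and every pivot lies in the first 5 columns, so rank(M) = rank([M|b]) = 1.
The system is consistent.
Free variables = (unknowns) − (rank) = 5 − 1 = 4.

4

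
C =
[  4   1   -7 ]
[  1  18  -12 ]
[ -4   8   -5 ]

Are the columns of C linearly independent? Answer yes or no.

Row reduce C to echelon form.
R2 ← R2 − (1/4)·R1: [0, 71/4, -41/4]
R3 ← R3 + R1: [0, 9, -12]
R3 ← R3 − (36/71)·R2: [0, 0, -483/71]
3 pivots among 3 columns.
Every column is a pivot column, so the columns are linearly independent.

yes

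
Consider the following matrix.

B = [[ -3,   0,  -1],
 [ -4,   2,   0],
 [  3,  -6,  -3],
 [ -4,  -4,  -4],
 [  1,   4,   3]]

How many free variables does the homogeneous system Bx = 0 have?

1

Row reduce to echelon form.
R2 ← R2 − (4/3)·R1: [0, 2, 4/3]
R3 ← R3 + R1: [0, -6, -4]
R4 ← R4 − (4/3)·R1: [0, -4, -8/3]
R5 ← R5 + (1/3)·R1: [0, 4, 8/3]
R3 ← R3 + (3)·R2: [0, 0, 0]
R4 ← R4 + (2)·R2: [0, 0, 0]
R5 ← R5 − (2)·R2: [0, 0, 0]
2 nonzero rows, so rank(B) = 2.
B has 3 columns; by rank–nullity, nullity = 3 − 2 = 1.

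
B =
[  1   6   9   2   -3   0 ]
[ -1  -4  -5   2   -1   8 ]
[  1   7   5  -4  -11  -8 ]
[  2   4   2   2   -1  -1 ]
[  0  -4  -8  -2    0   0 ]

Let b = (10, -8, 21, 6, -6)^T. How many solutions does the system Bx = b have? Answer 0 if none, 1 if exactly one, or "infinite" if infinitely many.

infinite

Row reduce the augmented matrix [B | b].
R2 ← R2 + R1: [0, 2, 4, 4, -4, 8, 2]
R3 ← R3 − R1: [0, 1, -4, -6, -8, -8, 11]
R4 ← R4 − (2)·R1: [0, -8, -16, -2, 5, -1, -14]
R3 ← R3 − (1/2)·R2: [0, 0, -6, -8, -6, -12, 10]
R4 ← R4 + (4)·R2: [0, 0, 0, 14, -11, 31, -6]
R5 ← R5 + (2)·R2: [0, 0, 0, 6, -8, 16, -2]
R5 ← R5 − (3/7)·R4: [0, 0, 0, 0, -23/7, 19/7, 4/7]
The echelon form has 5 nonzero rows, and every pivot lies in the first 6 columns, so rank(B) = rank([B|b]) = 5.
The system is consistent.
rank = 5 < 6 unknowns, so there are infinitely many solutions.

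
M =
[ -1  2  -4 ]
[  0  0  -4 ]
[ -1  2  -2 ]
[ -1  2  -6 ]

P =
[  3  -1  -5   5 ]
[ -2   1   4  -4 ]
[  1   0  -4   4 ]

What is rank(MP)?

First compute MP:
[[-11,   3,  29, -29],
 [ -4,   0,  16, -16],
 [ -9,   3,  21, -21],
 [-13,   3,  37, -37]]
Now row reduce the product.
R2 ← R2 − (4/11)·R1: [0, -12/11, 60/11, -60/11]
R3 ← R3 − (9/11)·R1: [0, 6/11, -30/11, 30/11]
R4 ← R4 − (13/11)·R1: [0, -6/11, 30/11, -30/11]
R3 ← R3 + (1/2)·R2: [0, 0, 0, 0]
R4 ← R4 − (1/2)·R2: [0, 0, 0, 0]
2 nonzero rows, so rank(MP) = 2.

2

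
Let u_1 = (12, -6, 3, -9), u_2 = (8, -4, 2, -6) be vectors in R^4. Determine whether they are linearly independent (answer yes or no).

Form the matrix with these vectors as rows and row reduce.
R2 ← R2 − (2/3)·R1: [0, 0, 0, 0]
1 nonzero row, so the 2 vectors span a space of dimension 1.
Since 1 < 2, the vectors are linearly dependent.

no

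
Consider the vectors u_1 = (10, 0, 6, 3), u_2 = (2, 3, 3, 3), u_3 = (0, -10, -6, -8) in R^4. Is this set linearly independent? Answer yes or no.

no

Form the matrix with these vectors as rows and row reduce.
R2 ← R2 − (1/5)·R1: [0, 3, 9/5, 12/5]
R3 ← R3 + (10/3)·R2: [0, 0, 0, 0]
2 nonzero rows, so the 3 vectors span a space of dimension 2.
Since 2 < 3, the vectors are linearly dependent.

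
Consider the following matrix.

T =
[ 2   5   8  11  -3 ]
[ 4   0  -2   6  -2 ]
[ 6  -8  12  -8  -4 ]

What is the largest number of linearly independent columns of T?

Row reduce to echelon form.
R2 ← R2 − (2)·R1: [0, -10, -18, -16, 4]
R3 ← R3 − (3)·R1: [0, -23, -12, -41, 5]
R3 ← R3 − (23/10)·R2: [0, 0, 147/5, -21/5, -21/5]
Echelon form has 3 nonzero rows, so rank(T) = 3.
The rank gives the maximum number of linearly independent columns: 3.

3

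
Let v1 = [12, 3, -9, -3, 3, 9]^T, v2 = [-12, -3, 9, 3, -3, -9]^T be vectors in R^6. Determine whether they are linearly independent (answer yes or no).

Form the matrix with these vectors as rows and row reduce.
R2 ← R2 + R1: [0, 0, 0, 0, 0, 0]
1 nonzero row, so the 2 vectors span a space of dimension 1.
Since 1 < 2, the vectors are linearly dependent.

no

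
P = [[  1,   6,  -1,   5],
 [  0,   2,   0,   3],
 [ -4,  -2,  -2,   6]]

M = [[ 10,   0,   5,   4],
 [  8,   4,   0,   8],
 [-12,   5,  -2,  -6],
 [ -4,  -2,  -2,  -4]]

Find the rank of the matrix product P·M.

First compute PM:
[[ 50,   9,  -3,  38],
 [  4,   2,  -6,   4],
 [-56, -30, -28, -44]]
Now row reduce the product.
R2 ← R2 − (2/25)·R1: [0, 32/25, -144/25, 24/25]
R3 ← R3 + (28/25)·R1: [0, -498/25, -784/25, -36/25]
R3 ← R3 + (249/16)·R2: [0, 0, -121, 27/2]
3 nonzero rows, so rank(PM) = 3.

3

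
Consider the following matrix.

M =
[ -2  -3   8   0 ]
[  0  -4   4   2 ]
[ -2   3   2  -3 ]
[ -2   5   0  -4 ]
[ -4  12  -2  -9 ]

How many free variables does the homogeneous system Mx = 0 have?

2

Row reduce to echelon form.
R3 ← R3 − R1: [0, 6, -6, -3]
R4 ← R4 − R1: [0, 8, -8, -4]
R5 ← R5 − (2)·R1: [0, 18, -18, -9]
R3 ← R3 + (3/2)·R2: [0, 0, 0, 0]
R4 ← R4 + (2)·R2: [0, 0, 0, 0]
R5 ← R5 + (9/2)·R2: [0, 0, 0, 0]
2 nonzero rows, so rank(M) = 2.
M has 4 columns; by rank–nullity, nullity = 4 − 2 = 2.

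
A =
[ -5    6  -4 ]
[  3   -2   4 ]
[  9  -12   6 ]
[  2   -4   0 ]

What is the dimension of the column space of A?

2

Row reduce to echelon form.
R2 ← R2 + (3/5)·R1: [0, 8/5, 8/5]
R3 ← R3 + (9/5)·R1: [0, -6/5, -6/5]
R4 ← R4 + (2/5)·R1: [0, -8/5, -8/5]
R3 ← R3 + (3/4)·R2: [0, 0, 0]
R4 ← R4 + R2: [0, 0, 0]
Echelon form has 2 nonzero rows, so rank(A) = 2.
The column space has dimension equal to the rank: 2.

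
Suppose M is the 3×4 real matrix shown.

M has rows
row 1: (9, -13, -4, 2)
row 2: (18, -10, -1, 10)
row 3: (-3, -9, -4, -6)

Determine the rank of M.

Row reduce to echelon form.
R2 ← R2 − (2)·R1: [0, 16, 7, 6]
R3 ← R3 + (1/3)·R1: [0, -40/3, -16/3, -16/3]
R3 ← R3 + (5/6)·R2: [0, 0, 1/2, -1/3]
Echelon form has 3 nonzero rows, so rank(M) = 3.

3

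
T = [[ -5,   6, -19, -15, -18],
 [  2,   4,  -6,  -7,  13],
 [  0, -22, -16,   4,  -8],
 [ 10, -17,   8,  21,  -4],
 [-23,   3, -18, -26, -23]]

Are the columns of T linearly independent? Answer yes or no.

yes

Row reduce T to echelon form.
R2 ← R2 + (2/5)·R1: [0, 32/5, -68/5, -13, 29/5]
R4 ← R4 + (2)·R1: [0, -5, -30, -9, -40]
R5 ← R5 − (23/5)·R1: [0, -123/5, 347/5, 43, 299/5]
R3 ← R3 + (55/16)·R2: [0, 0, -251/4, -651/16, 191/16]
R4 ← R4 + (25/32)·R2: [0, 0, -325/8, -613/32, -1135/32]
R5 ← R5 + (123/32)·R2: [0, 0, 137/8, -223/32, 2627/32]
R4 ← R4 − (325/502)·R3: [0, 0, 0, 3607/502, -21685/502]
R5 ← R5 + (137/502)·R3: [0, 0, 0, -18145/1004, 85693/1004]
R5 ← R5 + (18145/7214)·R4: [0, 0, 0, 0, -168087/7214]
5 pivots among 5 columns.
Every column is a pivot column, so the columns are linearly independent.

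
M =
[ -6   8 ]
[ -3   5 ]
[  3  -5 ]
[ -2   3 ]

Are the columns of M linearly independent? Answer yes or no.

Row reduce M to echelon form.
R2 ← R2 − (1/2)·R1: [0, 1]
R3 ← R3 + (1/2)·R1: [0, -1]
R4 ← R4 − (1/3)·R1: [0, 1/3]
R3 ← R3 + R2: [0, 0]
R4 ← R4 − (1/3)·R2: [0, 0]
2 pivots among 2 columns.
Every column is a pivot column, so the columns are linearly independent.

yes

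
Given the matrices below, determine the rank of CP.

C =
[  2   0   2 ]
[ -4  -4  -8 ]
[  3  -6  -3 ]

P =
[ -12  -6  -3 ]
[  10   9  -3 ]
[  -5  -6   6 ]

2

First compute CP:
[[-34, -24,   6],
 [ 48,  36, -24],
 [-81, -54,  -9]]
Now row reduce the product.
R2 ← R2 + (24/17)·R1: [0, 36/17, -264/17]
R3 ← R3 − (81/34)·R1: [0, 54/17, -396/17]
R3 ← R3 − (3/2)·R2: [0, 0, 0]
2 nonzero rows, so rank(CP) = 2.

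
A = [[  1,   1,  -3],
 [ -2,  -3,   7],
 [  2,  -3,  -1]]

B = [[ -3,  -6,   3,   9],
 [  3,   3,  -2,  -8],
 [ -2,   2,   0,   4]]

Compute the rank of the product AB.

2

First compute AB:
[[  6,  -9,   1, -11],
 [-17,  17,   0,  34],
 [-13, -23,  12,  38]]
Now row reduce the product.
R2 ← R2 + (17/6)·R1: [0, -17/2, 17/6, 17/6]
R3 ← R3 + (13/6)·R1: [0, -85/2, 85/6, 85/6]
R3 ← R3 − (5)·R2: [0, 0, 0, 0]
2 nonzero rows, so rank(AB) = 2.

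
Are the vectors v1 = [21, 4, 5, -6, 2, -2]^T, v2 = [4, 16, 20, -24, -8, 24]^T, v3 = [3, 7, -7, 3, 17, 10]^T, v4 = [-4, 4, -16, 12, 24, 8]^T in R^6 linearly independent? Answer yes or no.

no

Form the matrix with these vectors as rows and row reduce.
R2 ← R2 − (4/21)·R1: [0, 320/21, 400/21, -160/7, -176/21, 512/21]
R3 ← R3 − (1/7)·R1: [0, 45/7, -54/7, 27/7, 117/7, 72/7]
R4 ← R4 + (4/21)·R1: [0, 100/21, -316/21, 76/7, 512/21, 160/21]
R3 ← R3 − (27/64)·R2: [0, 0, -63/4, 27/2, 81/4, 0]
R4 ← R4 − (5/16)·R2: [0, 0, -21, 18, 27, 0]
R4 ← R4 − (4/3)·R3: [0, 0, 0, 0, 0, 0]
3 nonzero rows, so the 4 vectors span a space of dimension 3.
Since 3 < 4, the vectors are linearly dependent.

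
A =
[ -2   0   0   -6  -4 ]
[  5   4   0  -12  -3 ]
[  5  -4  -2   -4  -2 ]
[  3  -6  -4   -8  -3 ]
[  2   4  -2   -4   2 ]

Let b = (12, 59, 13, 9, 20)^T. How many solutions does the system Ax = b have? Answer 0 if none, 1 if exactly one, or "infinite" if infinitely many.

1

Row reduce the augmented matrix [A | b].
R2 ← R2 + (5/2)·R1: [0, 4, 0, -27, -13, 89]
R3 ← R3 + (5/2)·R1: [0, -4, -2, -19, -12, 43]
R4 ← R4 + (3/2)·R1: [0, -6, -4, -17, -9, 27]
R5 ← R5 + R1: [0, 4, -2, -10, -2, 32]
R3 ← R3 + R2: [0, 0, -2, -46, -25, 132]
R4 ← R4 + (3/2)·R2: [0, 0, -4, -115/2, -57/2, 321/2]
R5 ← R5 − R2: [0, 0, -2, 17, 11, -57]
R4 ← R4 − (2)·R3: [0, 0, 0, 69/2, 43/2, -207/2]
R5 ← R5 − R3: [0, 0, 0, 63, 36, -189]
R5 ← R5 − (42/23)·R4: [0, 0, 0, 0, -75/23, 0]
The echelon form has 5 nonzero rows, and every pivot lies in the first 5 columns, so rank(A) = rank([A|b]) = 5.
The system is consistent.
rank = 5 = number of unknowns, so the solution is unique.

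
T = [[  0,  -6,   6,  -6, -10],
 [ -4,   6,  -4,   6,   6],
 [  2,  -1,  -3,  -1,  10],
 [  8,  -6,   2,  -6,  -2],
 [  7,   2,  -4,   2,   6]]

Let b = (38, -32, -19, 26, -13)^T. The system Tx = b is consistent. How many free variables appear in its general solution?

1

Row reduce the augmented matrix [T | b].
Swap R1 ↔ R2
R3 ← R3 + (1/2)·R1: [0, 2, -5, 2, 13, -35]
R4 ← R4 + (2)·R1: [0, 6, -6, 6, 10, -38]
R5 ← R5 + (7/4)·R1: [0, 25/2, -11, 25/2, 33/2, -69]
R3 ← R3 + (1/3)·R2: [0, 0, -3, 0, 29/3, -67/3]
R4 ← R4 + R2: [0, 0, 0, 0, 0, 0]
R5 ← R5 + (25/12)·R2: [0, 0, 3/2, 0, -13/3, 61/6]
R5 ← R5 + (1/2)·R3: [0, 0, 0, 0, 1/2, -1]
Swap R4 ↔ R5
The echelon form has 4 nonzero rows, and every pivot lies in the first 5 columns, so rank(T) = rank([T|b]) = 4.
The system is consistent.
Free variables = (unknowns) − (rank) = 5 − 4 = 1.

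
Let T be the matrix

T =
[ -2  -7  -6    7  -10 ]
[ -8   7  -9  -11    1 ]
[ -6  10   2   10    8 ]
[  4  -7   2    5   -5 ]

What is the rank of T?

4

Row reduce to echelon form.
R2 ← R2 − (4)·R1: [0, 35, 15, -39, 41]
R3 ← R3 − (3)·R1: [0, 31, 20, -11, 38]
R4 ← R4 + (2)·R1: [0, -21, -10, 19, -25]
R3 ← R3 − (31/35)·R2: [0, 0, 47/7, 824/35, 59/35]
R4 ← R4 + (3/5)·R2: [0, 0, -1, -22/5, -2/5]
R4 ← R4 + (7/47)·R3: [0, 0, 0, -42/47, -7/47]
Echelon form has 4 nonzero rows, so rank(T) = 4.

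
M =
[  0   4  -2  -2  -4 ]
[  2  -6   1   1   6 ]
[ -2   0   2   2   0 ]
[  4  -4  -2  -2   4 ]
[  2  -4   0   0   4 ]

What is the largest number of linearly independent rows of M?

Row reduce to echelon form.
Swap R1 ↔ R2
R3 ← R3 + R1: [0, -6, 3, 3, 6]
R4 ← R4 − (2)·R1: [0, 8, -4, -4, -8]
R5 ← R5 − R1: [0, 2, -1, -1, -2]
R3 ← R3 + (3/2)·R2: [0, 0, 0, 0, 0]
R4 ← R4 − (2)·R2: [0, 0, 0, 0, 0]
R5 ← R5 − (1/2)·R2: [0, 0, 0, 0, 0]
Echelon form has 2 nonzero rows, so rank(M) = 2.
The rank gives the maximum number of linearly independent rows: 2.

2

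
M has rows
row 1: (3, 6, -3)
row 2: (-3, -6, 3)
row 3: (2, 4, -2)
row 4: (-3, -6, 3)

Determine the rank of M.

Row reduce to echelon form.
R2 ← R2 + R1: [0, 0, 0]
R3 ← R3 − (2/3)·R1: [0, 0, 0]
R4 ← R4 + R1: [0, 0, 0]
Echelon form has 1 nonzero row, so rank(M) = 1.

1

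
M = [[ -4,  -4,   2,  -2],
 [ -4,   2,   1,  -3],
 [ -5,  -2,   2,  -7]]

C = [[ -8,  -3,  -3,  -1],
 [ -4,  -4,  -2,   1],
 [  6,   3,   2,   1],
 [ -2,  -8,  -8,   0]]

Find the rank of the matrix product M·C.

First compute MC:
[[ 64,  50,  40,   2],
 [ 36,  31,  34,   7],
 [ 74,  85,  79,   5]]
Now row reduce the product.
R2 ← R2 − (9/16)·R1: [0, 23/8, 23/2, 47/8]
R3 ← R3 − (37/32)·R1: [0, 435/16, 131/4, 43/16]
R3 ← R3 − (435/46)·R2: [0, 0, -76, -1216/23]
3 nonzero rows, so rank(MC) = 3.

3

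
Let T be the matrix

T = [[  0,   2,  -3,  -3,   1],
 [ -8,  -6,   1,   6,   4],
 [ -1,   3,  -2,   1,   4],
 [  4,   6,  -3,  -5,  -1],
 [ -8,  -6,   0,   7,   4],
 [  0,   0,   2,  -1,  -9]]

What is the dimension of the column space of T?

5

Row reduce to echelon form.
Swap R1 ↔ R2
R3 ← R3 − (1/8)·R1: [0, 15/4, -17/8, 1/4, 7/2]
R4 ← R4 + (1/2)·R1: [0, 3, -5/2, -2, 1]
R5 ← R5 − R1: [0, 0, -1, 1, 0]
R3 ← R3 − (15/8)·R2: [0, 0, 7/2, 47/8, 13/8]
R4 ← R4 − (3/2)·R2: [0, 0, 2, 5/2, -1/2]
R4 ← R4 − (4/7)·R3: [0, 0, 0, -6/7, -10/7]
R5 ← R5 + (2/7)·R3: [0, 0, 0, 75/28, 13/28]
R6 ← R6 − (4/7)·R3: [0, 0, 0, -61/14, -139/14]
R5 ← R5 + (25/8)·R4: [0, 0, 0, 0, -4]
R6 ← R6 − (61/12)·R4: [0, 0, 0, 0, -8/3]
R6 ← R6 − (2/3)·R5: [0, 0, 0, 0, 0]
Echelon form has 5 nonzero rows, so rank(T) = 5.
The column space has dimension equal to the rank: 5.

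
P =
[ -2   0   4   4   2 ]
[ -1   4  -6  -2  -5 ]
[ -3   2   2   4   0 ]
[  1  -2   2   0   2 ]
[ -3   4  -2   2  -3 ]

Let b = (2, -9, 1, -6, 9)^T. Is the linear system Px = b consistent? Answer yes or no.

no

Row reduce the augmented matrix [P | b].
R2 ← R2 − (1/2)·R1: [0, 4, -8, -4, -6, -10]
R3 ← R3 − (3/2)·R1: [0, 2, -4, -2, -3, -2]
R4 ← R4 + (1/2)·R1: [0, -2, 4, 2, 3, -5]
R5 ← R5 − (3/2)·R1: [0, 4, -8, -4, -6, 6]
R3 ← R3 − (1/2)·R2: [0, 0, 0, 0, 0, 3]
R4 ← R4 + (1/2)·R2: [0, 0, 0, 0, 0, -10]
R5 ← R5 − R2: [0, 0, 0, 0, 0, 16]
R4 ← R4 + (10/3)·R3: [0, 0, 0, 0, 0, 0]
R5 ← R5 − (16/3)·R3: [0, 0, 0, 0, 0, 0]
The echelon form has 3 nonzero rows; the last pivot sits in the augmented column, so rank(P) = 2 but rank([P|b]) = 3.
Since the ranks differ, the system is inconsistent.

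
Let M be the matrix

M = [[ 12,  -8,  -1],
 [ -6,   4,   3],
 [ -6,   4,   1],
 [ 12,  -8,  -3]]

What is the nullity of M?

Row reduce to echelon form.
R2 ← R2 + (1/2)·R1: [0, 0, 5/2]
R3 ← R3 + (1/2)·R1: [0, 0, 1/2]
R4 ← R4 − R1: [0, 0, -2]
R3 ← R3 − (1/5)·R2: [0, 0, 0]
R4 ← R4 + (4/5)·R2: [0, 0, 0]
2 nonzero rows, so rank(M) = 2.
M has 3 columns; by rank–nullity, nullity = 3 − 2 = 1.

1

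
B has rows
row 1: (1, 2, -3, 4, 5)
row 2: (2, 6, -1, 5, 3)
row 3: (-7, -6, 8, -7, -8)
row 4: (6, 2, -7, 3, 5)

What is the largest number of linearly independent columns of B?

Row reduce to echelon form.
R2 ← R2 − (2)·R1: [0, 2, 5, -3, -7]
R3 ← R3 + (7)·R1: [0, 8, -13, 21, 27]
R4 ← R4 − (6)·R1: [0, -10, 11, -21, -25]
R3 ← R3 − (4)·R2: [0, 0, -33, 33, 55]
R4 ← R4 + (5)·R2: [0, 0, 36, -36, -60]
R4 ← R4 + (12/11)·R3: [0, 0, 0, 0, 0]
Echelon form has 3 nonzero rows, so rank(B) = 3.
The rank gives the maximum number of linearly independent columns: 3.

3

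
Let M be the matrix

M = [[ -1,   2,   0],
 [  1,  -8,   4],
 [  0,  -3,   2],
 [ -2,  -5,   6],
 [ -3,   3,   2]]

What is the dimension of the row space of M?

2

Row reduce to echelon form.
R2 ← R2 + R1: [0, -6, 4]
R4 ← R4 − (2)·R1: [0, -9, 6]
R5 ← R5 − (3)·R1: [0, -3, 2]
R3 ← R3 − (1/2)·R2: [0, 0, 0]
R4 ← R4 − (3/2)·R2: [0, 0, 0]
R5 ← R5 − (1/2)·R2: [0, 0, 0]
Echelon form has 2 nonzero rows, so rank(M) = 2.
The row space has dimension equal to the rank: 2.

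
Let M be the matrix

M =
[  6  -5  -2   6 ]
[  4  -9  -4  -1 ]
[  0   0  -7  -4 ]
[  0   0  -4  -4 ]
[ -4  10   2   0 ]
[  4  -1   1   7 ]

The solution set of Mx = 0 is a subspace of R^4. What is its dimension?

Row reduce to echelon form.
R2 ← R2 − (2/3)·R1: [0, -17/3, -8/3, -5]
R5 ← R5 + (2/3)·R1: [0, 20/3, 2/3, 4]
R6 ← R6 − (2/3)·R1: [0, 7/3, 7/3, 3]
R5 ← R5 + (20/17)·R2: [0, 0, -42/17, -32/17]
R6 ← R6 + (7/17)·R2: [0, 0, 21/17, 16/17]
R4 ← R4 − (4/7)·R3: [0, 0, 0, -12/7]
R5 ← R5 − (6/17)·R3: [0, 0, 0, -8/17]
R6 ← R6 + (3/17)·R3: [0, 0, 0, 4/17]
R5 ← R5 − (14/51)·R4: [0, 0, 0, 0]
R6 ← R6 + (7/51)·R4: [0, 0, 0, 0]
4 nonzero rows, so rank(M) = 4.
M has 4 columns; by rank–nullity, nullity = 4 − 4 = 0.

0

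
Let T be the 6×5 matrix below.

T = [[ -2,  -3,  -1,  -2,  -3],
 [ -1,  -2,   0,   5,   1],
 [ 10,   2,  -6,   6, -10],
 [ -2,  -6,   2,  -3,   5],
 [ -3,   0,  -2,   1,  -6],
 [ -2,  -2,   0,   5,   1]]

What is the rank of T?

Row reduce to echelon form.
R2 ← R2 − (1/2)·R1: [0, -1/2, 1/2, 6, 5/2]
R3 ← R3 + (5)·R1: [0, -13, -11, -4, -25]
R4 ← R4 − R1: [0, -3, 3, -1, 8]
R5 ← R5 − (3/2)·R1: [0, 9/2, -1/2, 4, -3/2]
R6 ← R6 − R1: [0, 1, 1, 7, 4]
R3 ← R3 − (26)·R2: [0, 0, -24, -160, -90]
R4 ← R4 − (6)·R2: [0, 0, 0, -37, -7]
R5 ← R5 + (9)·R2: [0, 0, 4, 58, 21]
R6 ← R6 + (2)·R2: [0, 0, 2, 19, 9]
R5 ← R5 + (1/6)·R3: [0, 0, 0, 94/3, 6]
R6 ← R6 + (1/12)·R3: [0, 0, 0, 17/3, 3/2]
R5 ← R5 + (94/111)·R4: [0, 0, 0, 0, 8/111]
R6 ← R6 + (17/111)·R4: [0, 0, 0, 0, 95/222]
R6 ← R6 − (95/16)·R5: [0, 0, 0, 0, 0]
Echelon form has 5 nonzero rows, so rank(T) = 5.

5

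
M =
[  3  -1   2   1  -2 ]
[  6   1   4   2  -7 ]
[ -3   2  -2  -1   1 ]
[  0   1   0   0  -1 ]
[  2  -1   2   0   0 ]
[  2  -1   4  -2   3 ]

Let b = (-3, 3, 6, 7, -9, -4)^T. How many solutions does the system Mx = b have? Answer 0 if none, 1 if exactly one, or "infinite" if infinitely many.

Row reduce the augmented matrix [M | b].
R2 ← R2 − (2)·R1: [0, 3, 0, 0, -3, 9]
R3 ← R3 + R1: [0, 1, 0, 0, -1, 3]
R5 ← R5 − (2/3)·R1: [0, -1/3, 2/3, -2/3, 4/3, -7]
R6 ← R6 − (2/3)·R1: [0, -1/3, 8/3, -8/3, 13/3, -2]
R3 ← R3 − (1/3)·R2: [0, 0, 0, 0, 0, 0]
R4 ← R4 − (1/3)·R2: [0, 0, 0, 0, 0, 4]
R5 ← R5 + (1/9)·R2: [0, 0, 2/3, -2/3, 1, -6]
R6 ← R6 + (1/9)·R2: [0, 0, 8/3, -8/3, 4, -1]
Swap R3 ↔ R5
R6 ← R6 − (4)·R3: [0, 0, 0, 0, 0, 23]
R6 ← R6 − (23/4)·R4: [0, 0, 0, 0, 0, 0]
The echelon form has 4 nonzero rows; the last pivot sits in the augmented column, so rank(M) = 3 but rank([M|b]) = 4.
Since the ranks differ, the system is inconsistent.
It has no solutions.

0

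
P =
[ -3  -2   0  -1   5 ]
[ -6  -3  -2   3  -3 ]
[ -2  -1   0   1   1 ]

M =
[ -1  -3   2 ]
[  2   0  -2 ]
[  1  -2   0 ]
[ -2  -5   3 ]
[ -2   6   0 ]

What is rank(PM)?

3

First compute PM:
[[ -9,  44,  -5],
 [ -2, -11,   3],
 [ -4,   7,   1]]
Now row reduce the product.
R2 ← R2 − (2/9)·R1: [0, -187/9, 37/9]
R3 ← R3 − (4/9)·R1: [0, -113/9, 29/9]
R3 ← R3 − (113/187)·R2: [0, 0, 138/187]
3 nonzero rows, so rank(PM) = 3.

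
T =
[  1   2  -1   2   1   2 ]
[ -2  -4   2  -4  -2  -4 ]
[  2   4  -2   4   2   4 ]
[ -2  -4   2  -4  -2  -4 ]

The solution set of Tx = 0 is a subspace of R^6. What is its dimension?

Row reduce to echelon form.
R2 ← R2 + (2)·R1: [0, 0, 0, 0, 0, 0]
R3 ← R3 − (2)·R1: [0, 0, 0, 0, 0, 0]
R4 ← R4 + (2)·R1: [0, 0, 0, 0, 0, 0]
1 nonzero row, so rank(T) = 1.
T has 6 columns; by rank–nullity, nullity = 6 − 1 = 5.

5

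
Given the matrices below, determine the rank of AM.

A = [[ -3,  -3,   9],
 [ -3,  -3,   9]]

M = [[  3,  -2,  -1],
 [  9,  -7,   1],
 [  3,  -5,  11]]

1

First compute AM:
[[ -9, -18,  99],
 [ -9, -18,  99]]
Now row reduce the product.
R2 ← R2 − R1: [0, 0, 0]
1 nonzero row, so rank(AM) = 1.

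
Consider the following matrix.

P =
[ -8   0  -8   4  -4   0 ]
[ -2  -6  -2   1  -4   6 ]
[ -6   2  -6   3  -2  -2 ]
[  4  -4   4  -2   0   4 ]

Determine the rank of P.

Row reduce to echelon form.
R2 ← R2 − (1/4)·R1: [0, -6, 0, 0, -3, 6]
R3 ← R3 − (3/4)·R1: [0, 2, 0, 0, 1, -2]
R4 ← R4 + (1/2)·R1: [0, -4, 0, 0, -2, 4]
R3 ← R3 + (1/3)·R2: [0, 0, 0, 0, 0, 0]
R4 ← R4 − (2/3)·R2: [0, 0, 0, 0, 0, 0]
Echelon form has 2 nonzero rows, so rank(P) = 2.

2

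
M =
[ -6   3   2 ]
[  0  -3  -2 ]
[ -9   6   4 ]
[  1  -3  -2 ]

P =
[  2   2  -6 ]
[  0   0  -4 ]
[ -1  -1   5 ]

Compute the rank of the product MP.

First compute MP:
[[-14, -14,  34],
 [  2,   2,   2],
 [-22, -22,  50],
 [  4,   4,  -4]]
Now row reduce the product.
R2 ← R2 + (1/7)·R1: [0, 0, 48/7]
R3 ← R3 − (11/7)·R1: [0, 0, -24/7]
R4 ← R4 + (2/7)·R1: [0, 0, 40/7]
R3 ← R3 + (1/2)·R2: [0, 0, 0]
R4 ← R4 − (5/6)·R2: [0, 0, 0]
2 nonzero rows, so rank(MP) = 2.

2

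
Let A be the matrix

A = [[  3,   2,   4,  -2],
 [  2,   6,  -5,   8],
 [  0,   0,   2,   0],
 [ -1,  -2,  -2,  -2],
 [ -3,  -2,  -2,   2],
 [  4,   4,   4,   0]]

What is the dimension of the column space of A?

Row reduce to echelon form.
R2 ← R2 − (2/3)·R1: [0, 14/3, -23/3, 28/3]
R4 ← R4 + (1/3)·R1: [0, -4/3, -2/3, -8/3]
R5 ← R5 + R1: [0, 0, 2, 0]
R6 ← R6 − (4/3)·R1: [0, 4/3, -4/3, 8/3]
R4 ← R4 + (2/7)·R2: [0, 0, -20/7, 0]
R6 ← R6 − (2/7)·R2: [0, 0, 6/7, 0]
R4 ← R4 + (10/7)·R3: [0, 0, 0, 0]
R5 ← R5 − R3: [0, 0, 0, 0]
R6 ← R6 − (3/7)·R3: [0, 0, 0, 0]
Echelon form has 3 nonzero rows, so rank(A) = 3.
The column space has dimension equal to the rank: 3.

3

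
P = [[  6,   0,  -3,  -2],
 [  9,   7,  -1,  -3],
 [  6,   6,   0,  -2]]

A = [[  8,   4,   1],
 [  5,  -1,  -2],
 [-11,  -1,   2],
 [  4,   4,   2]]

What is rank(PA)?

2

First compute PA:
[[ 73,  19,  -4],
 [106,  18, -13],
 [ 70,  10, -10]]
Now row reduce the product.
R2 ← R2 − (106/73)·R1: [0, -700/73, -525/73]
R3 ← R3 − (70/73)·R1: [0, -600/73, -450/73]
R3 ← R3 − (6/7)·R2: [0, 0, 0]
2 nonzero rows, so rank(PA) = 2.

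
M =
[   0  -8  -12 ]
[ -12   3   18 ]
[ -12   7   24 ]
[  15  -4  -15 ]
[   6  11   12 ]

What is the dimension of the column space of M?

3

Row reduce to echelon form.
Swap R1 ↔ R2
R3 ← R3 − R1: [0, 4, 6]
R4 ← R4 + (5/4)·R1: [0, -1/4, 15/2]
R5 ← R5 + (1/2)·R1: [0, 25/2, 21]
R3 ← R3 + (1/2)·R2: [0, 0, 0]
R4 ← R4 − (1/32)·R2: [0, 0, 63/8]
R5 ← R5 + (25/16)·R2: [0, 0, 9/4]
Swap R3 ↔ R4
R5 ← R5 − (2/7)·R3: [0, 0, 0]
Echelon form has 3 nonzero rows, so rank(M) = 3.
The column space has dimension equal to the rank: 3.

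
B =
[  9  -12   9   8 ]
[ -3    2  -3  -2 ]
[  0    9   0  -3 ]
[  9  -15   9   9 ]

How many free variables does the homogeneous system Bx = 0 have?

Row reduce to echelon form.
R2 ← R2 + (1/3)·R1: [0, -2, 0, 2/3]
R4 ← R4 − R1: [0, -3, 0, 1]
R3 ← R3 + (9/2)·R2: [0, 0, 0, 0]
R4 ← R4 − (3/2)·R2: [0, 0, 0, 0]
2 nonzero rows, so rank(B) = 2.
B has 4 columns; by rank–nullity, nullity = 4 − 2 = 2.

2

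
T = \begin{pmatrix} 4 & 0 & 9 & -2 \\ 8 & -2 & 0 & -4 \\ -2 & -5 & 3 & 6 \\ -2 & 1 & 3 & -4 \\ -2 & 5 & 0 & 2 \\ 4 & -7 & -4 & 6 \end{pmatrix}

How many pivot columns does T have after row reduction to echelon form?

4

Row reduce to echelon form.
R2 ← R2 − (2)·R1: [0, -2, -18, 0]
R3 ← R3 + (1/2)·R1: [0, -5, 15/2, 5]
R4 ← R4 + (1/2)·R1: [0, 1, 15/2, -5]
R5 ← R5 + (1/2)·R1: [0, 5, 9/2, 1]
R6 ← R6 − R1: [0, -7, -13, 8]
R3 ← R3 − (5/2)·R2: [0, 0, 105/2, 5]
R4 ← R4 + (1/2)·R2: [0, 0, -3/2, -5]
R5 ← R5 + (5/2)·R2: [0, 0, -81/2, 1]
R6 ← R6 − (7/2)·R2: [0, 0, 50, 8]
R4 ← R4 + (1/35)·R3: [0, 0, 0, -34/7]
R5 ← R5 + (27/35)·R3: [0, 0, 0, 34/7]
R6 ← R6 − (20/21)·R3: [0, 0, 0, 68/21]
R5 ← R5 + R4: [0, 0, 0, 0]
R6 ← R6 + (2/3)·R4: [0, 0, 0, 0]
Echelon form has 4 nonzero rows, so rank(T) = 4.
Each nonzero row contributes one pivot column: 4 pivot columns.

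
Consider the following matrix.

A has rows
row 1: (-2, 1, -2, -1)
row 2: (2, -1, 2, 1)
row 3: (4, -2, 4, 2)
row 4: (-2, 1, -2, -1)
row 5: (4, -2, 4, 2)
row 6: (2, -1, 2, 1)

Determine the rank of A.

1

Row reduce to echelon form.
R2 ← R2 + R1: [0, 0, 0, 0]
R3 ← R3 + (2)·R1: [0, 0, 0, 0]
R4 ← R4 − R1: [0, 0, 0, 0]
R5 ← R5 + (2)·R1: [0, 0, 0, 0]
R6 ← R6 + R1: [0, 0, 0, 0]
Echelon form has 1 nonzero row, so rank(A) = 1.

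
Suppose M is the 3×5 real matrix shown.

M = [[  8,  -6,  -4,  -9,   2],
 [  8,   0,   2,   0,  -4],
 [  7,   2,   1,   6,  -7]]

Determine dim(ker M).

Row reduce to echelon form.
R2 ← R2 − R1: [0, 6, 6, 9, -6]
R3 ← R3 − (7/8)·R1: [0, 29/4, 9/2, 111/8, -35/4]
R3 ← R3 − (29/24)·R2: [0, 0, -11/4, 3, -3/2]
3 nonzero rows, so rank(M) = 3.
M has 5 columns; by rank–nullity, nullity = 5 − 3 = 2.

2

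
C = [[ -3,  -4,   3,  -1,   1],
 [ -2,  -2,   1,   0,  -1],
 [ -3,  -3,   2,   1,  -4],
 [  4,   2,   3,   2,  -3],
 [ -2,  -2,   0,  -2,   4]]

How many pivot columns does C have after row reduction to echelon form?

3

Row reduce to echelon form.
R2 ← R2 − (2/3)·R1: [0, 2/3, -1, 2/3, -5/3]
R3 ← R3 − R1: [0, 1, -1, 2, -5]
R4 ← R4 + (4/3)·R1: [0, -10/3, 7, 2/3, -5/3]
R5 ← R5 − (2/3)·R1: [0, 2/3, -2, -4/3, 10/3]
R3 ← R3 − (3/2)·R2: [0, 0, 1/2, 1, -5/2]
R4 ← R4 + (5)·R2: [0, 0, 2, 4, -10]
R5 ← R5 − R2: [0, 0, -1, -2, 5]
R4 ← R4 − (4)·R3: [0, 0, 0, 0, 0]
R5 ← R5 + (2)·R3: [0, 0, 0, 0, 0]
Echelon form has 3 nonzero rows, so rank(C) = 3.
Each nonzero row contributes one pivot column: 3 pivot columns.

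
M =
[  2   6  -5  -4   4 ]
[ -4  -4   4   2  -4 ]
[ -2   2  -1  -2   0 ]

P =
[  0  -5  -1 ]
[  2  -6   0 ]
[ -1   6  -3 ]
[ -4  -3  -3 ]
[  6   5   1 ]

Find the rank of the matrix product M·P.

First compute MP:
[[ 57, -44,  29],
 [-44,  42, -18],
 [ 13,  -2,  11]]
Now row reduce the product.
R2 ← R2 + (44/57)·R1: [0, 458/57, 250/57]
R3 ← R3 − (13/57)·R1: [0, 458/57, 250/57]
R3 ← R3 − R2: [0, 0, 0]
2 nonzero rows, so rank(MP) = 2.

2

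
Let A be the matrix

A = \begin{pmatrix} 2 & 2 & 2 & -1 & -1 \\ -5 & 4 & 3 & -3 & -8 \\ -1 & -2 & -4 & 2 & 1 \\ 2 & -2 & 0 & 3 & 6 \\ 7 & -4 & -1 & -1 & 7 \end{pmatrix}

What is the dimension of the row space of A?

4

Row reduce to echelon form.
R2 ← R2 + (5/2)·R1: [0, 9, 8, -11/2, -21/2]
R3 ← R3 + (1/2)·R1: [0, -1, -3, 3/2, 1/2]
R4 ← R4 − R1: [0, -4, -2, 4, 7]
R5 ← R5 − (7/2)·R1: [0, -11, -8, 5/2, 21/2]
R3 ← R3 + (1/9)·R2: [0, 0, -19/9, 8/9, -2/3]
R4 ← R4 + (4/9)·R2: [0, 0, 14/9, 14/9, 7/3]
R5 ← R5 + (11/9)·R2: [0, 0, 16/9, -38/9, -7/3]
R4 ← R4 + (14/19)·R3: [0, 0, 0, 42/19, 35/19]
R5 ← R5 + (16/19)·R3: [0, 0, 0, -66/19, -55/19]
R5 ← R5 + (11/7)·R4: [0, 0, 0, 0, 0]
Echelon form has 4 nonzero rows, so rank(A) = 4.
The row space has dimension equal to the rank: 4.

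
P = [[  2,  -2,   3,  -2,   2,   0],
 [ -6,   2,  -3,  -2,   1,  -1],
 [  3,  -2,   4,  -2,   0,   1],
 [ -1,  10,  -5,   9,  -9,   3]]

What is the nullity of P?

Row reduce to echelon form.
R2 ← R2 + (3)·R1: [0, -4, 6, -8, 7, -1]
R3 ← R3 − (3/2)·R1: [0, 1, -1/2, 1, -3, 1]
R4 ← R4 + (1/2)·R1: [0, 9, -7/2, 8, -8, 3]
R3 ← R3 + (1/4)·R2: [0, 0, 1, -1, -5/4, 3/4]
R4 ← R4 + (9/4)·R2: [0, 0, 10, -10, 31/4, 3/4]
R4 ← R4 − (10)·R3: [0, 0, 0, 0, 81/4, -27/4]
4 nonzero rows, so rank(P) = 4.
P has 6 columns; by rank–nullity, nullity = 6 − 4 = 2.

2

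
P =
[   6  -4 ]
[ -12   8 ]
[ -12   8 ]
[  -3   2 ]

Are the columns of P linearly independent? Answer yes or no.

Row reduce P to echelon form.
R2 ← R2 + (2)·R1: [0, 0]
R3 ← R3 + (2)·R1: [0, 0]
R4 ← R4 + (1/2)·R1: [0, 0]
1 pivot among 2 columns.
Only 1 < 2 pivot columns, so the columns are linearly dependent.

no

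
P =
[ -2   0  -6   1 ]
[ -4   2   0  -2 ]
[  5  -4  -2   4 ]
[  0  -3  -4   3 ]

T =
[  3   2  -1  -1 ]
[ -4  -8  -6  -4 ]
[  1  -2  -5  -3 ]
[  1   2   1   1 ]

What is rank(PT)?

First compute PT:
[[-11,  10,  33,  21],
 [-22, -28, -10,  -6],
 [ 33,  54,  33,  21],
 [ 11,  38,  41,  27]]
Now row reduce the product.
R2 ← R2 − (2)·R1: [0, -48, -76, -48]
R3 ← R3 + (3)·R1: [0, 84, 132, 84]
R4 ← R4 + R1: [0, 48, 74, 48]
R3 ← R3 + (7/4)·R2: [0, 0, -1, 0]
R4 ← R4 + R2: [0, 0, -2, 0]
R4 ← R4 − (2)·R3: [0, 0, 0, 0]
3 nonzero rows, so rank(PT) = 3.

3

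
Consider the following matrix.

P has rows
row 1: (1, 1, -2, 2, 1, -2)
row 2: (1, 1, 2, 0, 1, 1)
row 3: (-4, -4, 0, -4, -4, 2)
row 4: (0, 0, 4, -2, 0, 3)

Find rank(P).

Row reduce to echelon form.
R2 ← R2 − R1: [0, 0, 4, -2, 0, 3]
R3 ← R3 + (4)·R1: [0, 0, -8, 4, 0, -6]
R3 ← R3 + (2)·R2: [0, 0, 0, 0, 0, 0]
R4 ← R4 − R2: [0, 0, 0, 0, 0, 0]
Echelon form has 2 nonzero rows, so rank(P) = 2.

2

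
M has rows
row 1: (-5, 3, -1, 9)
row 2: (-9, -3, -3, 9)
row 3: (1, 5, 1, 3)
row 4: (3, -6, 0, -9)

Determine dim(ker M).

2

Row reduce to echelon form.
R2 ← R2 − (9/5)·R1: [0, -42/5, -6/5, -36/5]
R3 ← R3 + (1/5)·R1: [0, 28/5, 4/5, 24/5]
R4 ← R4 + (3/5)·R1: [0, -21/5, -3/5, -18/5]
R3 ← R3 + (2/3)·R2: [0, 0, 0, 0]
R4 ← R4 − (1/2)·R2: [0, 0, 0, 0]
2 nonzero rows, so rank(M) = 2.
M has 4 columns; by rank–nullity, nullity = 4 − 2 = 2.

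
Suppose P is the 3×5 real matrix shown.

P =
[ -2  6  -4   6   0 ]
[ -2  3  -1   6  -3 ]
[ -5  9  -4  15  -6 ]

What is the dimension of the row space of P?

2

Row reduce to echelon form.
R2 ← R2 − R1: [0, -3, 3, 0, -3]
R3 ← R3 − (5/2)·R1: [0, -6, 6, 0, -6]
R3 ← R3 − (2)·R2: [0, 0, 0, 0, 0]
Echelon form has 2 nonzero rows, so rank(P) = 2.
The row space has dimension equal to the rank: 2.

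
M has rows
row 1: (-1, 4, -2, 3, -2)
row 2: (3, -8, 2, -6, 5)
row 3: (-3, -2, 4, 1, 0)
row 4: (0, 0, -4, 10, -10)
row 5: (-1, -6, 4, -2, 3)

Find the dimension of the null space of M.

Row reduce to echelon form.
R2 ← R2 + (3)·R1: [0, 4, -4, 3, -1]
R3 ← R3 − (3)·R1: [0, -14, 10, -8, 6]
R5 ← R5 − R1: [0, -10, 6, -5, 5]
R3 ← R3 + (7/2)·R2: [0, 0, -4, 5/2, 5/2]
R5 ← R5 + (5/2)·R2: [0, 0, -4, 5/2, 5/2]
R4 ← R4 − R3: [0, 0, 0, 15/2, -25/2]
R5 ← R5 − R3: [0, 0, 0, 0, 0]
4 nonzero rows, so rank(M) = 4.
M has 5 columns; by rank–nullity, nullity = 5 − 4 = 1.

1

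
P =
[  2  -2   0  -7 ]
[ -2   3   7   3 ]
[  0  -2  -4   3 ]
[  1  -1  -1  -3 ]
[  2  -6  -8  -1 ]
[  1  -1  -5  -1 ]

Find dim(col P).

Row reduce to echelon form.
R2 ← R2 + R1: [0, 1, 7, -4]
R4 ← R4 − (1/2)·R1: [0, 0, -1, 1/2]
R5 ← R5 − R1: [0, -4, -8, 6]
R6 ← R6 − (1/2)·R1: [0, 0, -5, 5/2]
R3 ← R3 + (2)·R2: [0, 0, 10, -5]
R5 ← R5 + (4)·R2: [0, 0, 20, -10]
R4 ← R4 + (1/10)·R3: [0, 0, 0, 0]
R5 ← R5 − (2)·R3: [0, 0, 0, 0]
R6 ← R6 + (1/2)·R3: [0, 0, 0, 0]
Echelon form has 3 nonzero rows, so rank(P) = 3.
The column space has dimension equal to the rank: 3.

3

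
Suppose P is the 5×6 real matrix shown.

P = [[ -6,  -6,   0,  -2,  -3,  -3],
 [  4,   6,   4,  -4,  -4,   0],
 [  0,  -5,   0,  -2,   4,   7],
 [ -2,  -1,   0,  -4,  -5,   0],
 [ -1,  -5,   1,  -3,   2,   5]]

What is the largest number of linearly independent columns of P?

4

Row reduce to echelon form.
R2 ← R2 + (2/3)·R1: [0, 2, 4, -16/3, -6, -2]
R4 ← R4 − (1/3)·R1: [0, 1, 0, -10/3, -4, 1]
R5 ← R5 − (1/6)·R1: [0, -4, 1, -8/3, 5/2, 11/2]
R3 ← R3 + (5/2)·R2: [0, 0, 10, -46/3, -11, 2]
R4 ← R4 − (1/2)·R2: [0, 0, -2, -2/3, -1, 2]
R5 ← R5 + (2)·R2: [0, 0, 9, -40/3, -19/2, 3/2]
R4 ← R4 + (1/5)·R3: [0, 0, 0, -56/15, -16/5, 12/5]
R5 ← R5 − (9/10)·R3: [0, 0, 0, 7/15, 2/5, -3/10]
R5 ← R5 + (1/8)·R4: [0, 0, 0, 0, 0, 0]
Echelon form has 4 nonzero rows, so rank(P) = 4.
The rank gives the maximum number of linearly independent columns: 4.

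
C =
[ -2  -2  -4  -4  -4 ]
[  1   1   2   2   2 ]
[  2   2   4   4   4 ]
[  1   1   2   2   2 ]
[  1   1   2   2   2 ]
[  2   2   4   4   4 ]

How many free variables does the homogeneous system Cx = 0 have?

Row reduce to echelon form.
R2 ← R2 + (1/2)·R1: [0, 0, 0, 0, 0]
R3 ← R3 + R1: [0, 0, 0, 0, 0]
R4 ← R4 + (1/2)·R1: [0, 0, 0, 0, 0]
R5 ← R5 + (1/2)·R1: [0, 0, 0, 0, 0]
R6 ← R6 + R1: [0, 0, 0, 0, 0]
1 nonzero row, so rank(C) = 1.
C has 5 columns; by rank–nullity, nullity = 5 − 1 = 4.

4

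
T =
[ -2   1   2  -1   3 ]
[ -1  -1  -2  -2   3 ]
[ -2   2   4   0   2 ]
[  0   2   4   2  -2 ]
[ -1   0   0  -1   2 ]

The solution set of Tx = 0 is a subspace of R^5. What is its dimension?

Row reduce to echelon form.
R2 ← R2 − (1/2)·R1: [0, -3/2, -3, -3/2, 3/2]
R3 ← R3 − R1: [0, 1, 2, 1, -1]
R5 ← R5 − (1/2)·R1: [0, -1/2, -1, -1/2, 1/2]
R3 ← R3 + (2/3)·R2: [0, 0, 0, 0, 0]
R4 ← R4 + (4/3)·R2: [0, 0, 0, 0, 0]
R5 ← R5 − (1/3)·R2: [0, 0, 0, 0, 0]
2 nonzero rows, so rank(T) = 2.
T has 5 columns; by rank–nullity, nullity = 5 − 2 = 3.

3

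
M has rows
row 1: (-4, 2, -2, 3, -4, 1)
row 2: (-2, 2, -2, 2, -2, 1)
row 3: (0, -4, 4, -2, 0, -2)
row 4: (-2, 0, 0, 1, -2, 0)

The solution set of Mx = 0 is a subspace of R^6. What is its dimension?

4

Row reduce to echelon form.
R2 ← R2 − (1/2)·R1: [0, 1, -1, 1/2, 0, 1/2]
R4 ← R4 − (1/2)·R1: [0, -1, 1, -1/2, 0, -1/2]
R3 ← R3 + (4)·R2: [0, 0, 0, 0, 0, 0]
R4 ← R4 + R2: [0, 0, 0, 0, 0, 0]
2 nonzero rows, so rank(M) = 2.
M has 6 columns; by rank–nullity, nullity = 6 − 2 = 4.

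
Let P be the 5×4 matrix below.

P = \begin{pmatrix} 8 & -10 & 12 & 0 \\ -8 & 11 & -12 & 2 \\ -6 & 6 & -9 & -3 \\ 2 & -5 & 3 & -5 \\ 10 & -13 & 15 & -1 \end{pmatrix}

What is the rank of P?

2

Row reduce to echelon form.
R2 ← R2 + R1: [0, 1, 0, 2]
R3 ← R3 + (3/4)·R1: [0, -3/2, 0, -3]
R4 ← R4 − (1/4)·R1: [0, -5/2, 0, -5]
R5 ← R5 − (5/4)·R1: [0, -1/2, 0, -1]
R3 ← R3 + (3/2)·R2: [0, 0, 0, 0]
R4 ← R4 + (5/2)·R2: [0, 0, 0, 0]
R5 ← R5 + (1/2)·R2: [0, 0, 0, 0]
Echelon form has 2 nonzero rows, so rank(P) = 2.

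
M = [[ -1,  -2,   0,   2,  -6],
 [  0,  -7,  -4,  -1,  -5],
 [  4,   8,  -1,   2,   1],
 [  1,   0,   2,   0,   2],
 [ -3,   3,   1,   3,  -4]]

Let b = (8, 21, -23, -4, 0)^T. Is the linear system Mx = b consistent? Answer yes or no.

Row reduce the augmented matrix [M | b].
R3 ← R3 + (4)·R1: [0, 0, -1, 10, -23, 9]
R4 ← R4 + R1: [0, -2, 2, 2, -4, 4]
R5 ← R5 − (3)·R1: [0, 9, 1, -3, 14, -24]
R4 ← R4 − (2/7)·R2: [0, 0, 22/7, 16/7, -18/7, -2]
R5 ← R5 + (9/7)·R2: [0, 0, -29/7, -30/7, 53/7, 3]
R4 ← R4 + (22/7)·R3: [0, 0, 0, 236/7, -524/7, 184/7]
R5 ← R5 − (29/7)·R3: [0, 0, 0, -320/7, 720/7, -240/7]
R5 ← R5 + (80/59)·R4: [0, 0, 0, 0, 80/59, 80/59]
The echelon form has 5 nonzero rows, and every pivot lies in the first 5 columns, so rank(M) = rank([M|b]) = 5.
The system is consistent.

yes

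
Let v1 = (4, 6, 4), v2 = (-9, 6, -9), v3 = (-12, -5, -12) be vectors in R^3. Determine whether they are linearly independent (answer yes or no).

Form the matrix with these vectors as rows and row reduce.
R2 ← R2 + (9/4)·R1: [0, 39/2, 0]
R3 ← R3 + (3)·R1: [0, 13, 0]
R3 ← R3 − (2/3)·R2: [0, 0, 0]
2 nonzero rows, so the 3 vectors span a space of dimension 2.
Since 2 < 3, the vectors are linearly dependent.

no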